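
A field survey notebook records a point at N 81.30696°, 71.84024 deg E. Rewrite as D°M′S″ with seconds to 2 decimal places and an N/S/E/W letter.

81°18′25.06″ N, 71°50′24.86″ E

φ: whole degrees 81; 18.41760′ → 18′ and 25.0560″
Lon: whole degrees 71; 50.41440′ → 50′ and 24.8640″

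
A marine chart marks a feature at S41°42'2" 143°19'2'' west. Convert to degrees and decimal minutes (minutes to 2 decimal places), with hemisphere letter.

Latitude: seconds/60 = 0.03333; minutes = 42 + 0.03333 = 42.0333
Lon: 19 + 2/60 = 19.0333′

41° 42.03′ S, 143° 19.03′ W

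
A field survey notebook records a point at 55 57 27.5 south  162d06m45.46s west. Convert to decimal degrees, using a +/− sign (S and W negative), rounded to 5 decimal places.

Lat: 55 + 57/60 + 27.5/3600 = 55.957639
S → negative
λ: 162 + 6/60 + 45.46/3600 = 162.112628
W ⇒ negate

-55.95764, -162.11263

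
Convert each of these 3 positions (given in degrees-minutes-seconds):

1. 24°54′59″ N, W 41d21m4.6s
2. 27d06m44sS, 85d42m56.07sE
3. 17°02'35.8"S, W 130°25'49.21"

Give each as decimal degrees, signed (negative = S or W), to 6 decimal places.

1. 24.916389, -41.351278
2. -27.112222, 85.715575
3. -17.043278, -130.430336

Point 1:
  Latitude: 24° + 54/60 + 59/3600 = 24 + 0.900000 + 0.016389 = 24.9163889
  N → positive
  Longitude: 41 + 21/60 + 4.6/3600 = 41.3512778
  W ⇒ negate
Point 2:
  φ: 27 + 6/60 + 44/3600 = 27.1122222
  S → negative
  λ: 42′ + 56.07″ = 42.93450′; 85 + 42.93450/60 = 85.7155750
  E → positive
Point 3:
  Latitude: 17 + 2/60 + 35.8/3600 = 17.0432778
  hemisphere S, so the sign is −
  Longitude: 25′ + 49.21″ = 25.82017′; 130 + 25.82017/60 = 130.4303361
  W → negative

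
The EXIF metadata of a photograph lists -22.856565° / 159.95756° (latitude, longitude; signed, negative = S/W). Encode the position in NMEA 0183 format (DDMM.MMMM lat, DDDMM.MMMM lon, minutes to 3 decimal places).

Latitude is negative → S; |value| = 22.856565
Latitude: 22° + 0.856565 × 60 = 22° 51.39390′
λ: fractional part 0.957560 → 57.45360 minutes

2251.394,S / 15957.454,E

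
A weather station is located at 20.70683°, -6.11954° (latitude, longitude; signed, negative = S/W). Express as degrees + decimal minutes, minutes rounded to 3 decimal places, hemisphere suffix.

φ: 20° + 0.706830 × 60 = 20° 42.40980′
Longitude is negative → W; |value| = 6.119540
Longitude: minutes = (6.119540 − 6) × 60 = 7.17240

20° 42.410′ N, 6° 7.172′ W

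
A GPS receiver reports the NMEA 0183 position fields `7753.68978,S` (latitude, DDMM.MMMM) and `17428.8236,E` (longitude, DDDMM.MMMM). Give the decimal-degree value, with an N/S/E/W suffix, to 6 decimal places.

Lat: split at 2 digits → 77° and 53.68978′; 77 + 53.68978/60 = 77.8948297
Lon: split at 3 digits → 174° and 28.8236′; 174 + 28.8236/60 = 174.4803933

77.894830° S, 174.480393° E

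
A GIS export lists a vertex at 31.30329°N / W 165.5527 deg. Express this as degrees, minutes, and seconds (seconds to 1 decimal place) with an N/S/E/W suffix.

φ: 0.303290 × 60 = 18.19740′ → 18′, remainder × 60 = 11.844″
Lon: whole degrees 165; 33.16200′ → 33′ and 9.720″

31°18′11.8″ N, 165°33′9.7″ W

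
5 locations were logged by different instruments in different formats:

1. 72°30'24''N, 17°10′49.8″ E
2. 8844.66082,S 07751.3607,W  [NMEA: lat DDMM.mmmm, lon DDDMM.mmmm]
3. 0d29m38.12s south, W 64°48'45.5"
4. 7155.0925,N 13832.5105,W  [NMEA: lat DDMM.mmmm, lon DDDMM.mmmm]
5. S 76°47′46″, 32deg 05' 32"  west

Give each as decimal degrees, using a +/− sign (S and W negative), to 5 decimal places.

Point 1:
  φ: 72 + 30/60 + 24/3600 = 72.506667
  N ⇒ keep positive
  Longitude: 10′ + 49.8″ = 10.83000′; 17 + 10.83000/60 = 17.180500
  E → positive
Point 2:
  φ: split at 2 digits → 88° and 44.66082′; 88 + 44.66082/60 = 88.744347
  S ⇒ negate
  Longitude: degrees = first 3 digits = 77, minutes = 51.3607; 77 + 51.3607/60 = 77.856012
  W ⇒ negate
Point 3:
  φ: 29′ + 38.12″ = 29.63533′; 0 + 29.63533/60 = 0.493922
  hemisphere S, so the sign is −
  Longitude: 64 + 48/60 + 45.5/3600 = 64.812639
  W ⇒ negate
Point 4:
  Lat: degrees = first 2 digits = 71, minutes = 55.0925; 71 + 55.0925/60 = 71.918208
  N ⇒ keep positive
  Longitude: degrees = first 3 digits = 138, minutes = 32.5105; 138 + 32.5105/60 = 138.541842
  hemisphere W, so the sign is −
Point 5:
  φ: 47′ + 46″ = 47.76667′; 76 + 47.76667/60 = 76.796111
  hemisphere S, so the sign is −
  λ: 32 + 5/60 + 32/3600 = 32.092222
  W → negative

1. 72.50667, 17.18050
2. -88.74435, -77.85601
3. -0.49392, -64.81264
4. 71.91821, -138.54184
5. -76.79611, -32.09222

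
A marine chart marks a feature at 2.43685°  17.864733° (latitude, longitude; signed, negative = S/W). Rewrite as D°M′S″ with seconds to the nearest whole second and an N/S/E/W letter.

Latitude: whole degrees 2; 26.21100′ → 26′ and 12.66″
Lon: 0.864733 × 60 = 51.88398′ → 51′, remainder × 60 = 53.04″

2°26′13″ N, 17°51′53″ E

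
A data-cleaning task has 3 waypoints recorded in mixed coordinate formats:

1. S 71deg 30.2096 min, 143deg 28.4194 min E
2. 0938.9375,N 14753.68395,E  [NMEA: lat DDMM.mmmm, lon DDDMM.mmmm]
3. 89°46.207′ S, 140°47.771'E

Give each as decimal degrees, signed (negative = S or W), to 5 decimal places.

Point 1:
  Latitude: 30.2096′ = 0.503493°; total 71.503493
  S ⇒ negate
  Longitude: 28.4194′ = 0.473657°; total 143.473657
  E → positive
Point 2:
  Latitude: split at 2 digits → 09° and 38.9375′; 9 + 38.9375/60 = 9.648958
  N ⇒ keep positive
  Lon: degrees = first 3 digits = 147, minutes = 53.68395; 147 + 53.68395/60 = 147.894733
  E → positive
Point 3:
  φ: 89 + 46.207/60 = 89.770117
  hemisphere S, so the sign is −
  λ: 47.771′ = 0.796183°; total 140.796183
  E → positive

1. -71.50349, 143.47366
2. 9.64896, 147.89473
3. -89.77012, 140.79618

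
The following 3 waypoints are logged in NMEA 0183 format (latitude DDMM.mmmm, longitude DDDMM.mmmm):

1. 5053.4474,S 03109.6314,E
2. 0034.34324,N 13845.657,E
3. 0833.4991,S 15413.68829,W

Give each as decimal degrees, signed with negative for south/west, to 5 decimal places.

1. -50.89079, 31.16052
2. 0.57239, 138.76095
3. -8.55832, -154.22814

Point 1:
  φ: split at 2 digits → 50° and 53.4474′; 50 + 53.4474/60 = 50.890790
  S → negative
  Longitude: degrees = first 3 digits = 31, minutes = 9.6314; 31 + 9.6314/60 = 31.160523
  E → positive
Point 2:
  Lat: degrees = first 2 digits = 0, minutes = 34.34324; 0 + 34.34324/60 = 0.572387
  N ⇒ keep positive
  Longitude: split at 3 digits → 138° and 45.657′; 138 + 45.657/60 = 138.760950
  E → positive
Point 3:
  Latitude: split at 2 digits → 08° and 33.4991′; 8 + 33.4991/60 = 8.558318
  hemisphere S, so the sign is −
  Lon: split at 3 digits → 154° and 13.68829′; 154 + 13.68829/60 = 154.228138
  W ⇒ negate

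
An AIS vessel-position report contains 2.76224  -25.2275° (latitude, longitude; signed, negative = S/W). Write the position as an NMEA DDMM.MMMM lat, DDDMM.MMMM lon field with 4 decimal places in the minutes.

φ: fractional part 0.762240 → 45.734400 minutes
Longitude is negative → W; |value| = 25.227500
Longitude: fractional part 0.227500 → 13.650000 minutes

0245.7344,N / 02513.6500,W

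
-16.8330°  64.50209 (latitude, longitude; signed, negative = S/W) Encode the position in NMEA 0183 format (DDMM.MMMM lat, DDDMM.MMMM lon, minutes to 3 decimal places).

Latitude is negative → S; |value| = 16.833000
Lat: fractional part 0.833000 → 49.98000 minutes
Longitude: fractional part 0.502090 → 30.12540 minutes

1649.980,S / 06430.125,E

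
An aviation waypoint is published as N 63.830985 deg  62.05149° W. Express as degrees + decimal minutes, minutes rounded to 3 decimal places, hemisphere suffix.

63° 49.859′ N, 62° 3.089′ W

Latitude: fractional part 0.830985 → 49.85910 minutes
λ: minutes = (62.051490 − 62) × 60 = 3.08940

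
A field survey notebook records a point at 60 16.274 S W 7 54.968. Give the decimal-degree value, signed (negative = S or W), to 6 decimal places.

-60.271233, -7.916133

φ: 60 + 16.274/60 = 60.2712333
S ⇒ negate
Longitude: 7 + 54.968/60 = 7.9161333
W → negative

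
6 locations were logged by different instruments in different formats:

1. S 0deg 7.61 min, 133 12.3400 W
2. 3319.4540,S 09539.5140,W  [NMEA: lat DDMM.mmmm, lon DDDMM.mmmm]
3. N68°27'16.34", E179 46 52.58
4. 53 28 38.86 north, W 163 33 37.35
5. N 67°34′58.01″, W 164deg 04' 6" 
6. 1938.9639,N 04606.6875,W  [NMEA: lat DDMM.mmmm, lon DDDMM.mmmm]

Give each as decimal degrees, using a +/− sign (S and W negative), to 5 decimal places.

1. -0.12683, -133.20567
2. -33.32423, -95.65857
3. 68.45454, 179.78127
4. 53.47746, -163.56038
5. 67.58278, -164.06833
6. 19.64940, -46.11146

Point 1:
  Latitude: 7.61′ = 0.126833°; total 0.126833
  S → negative
  λ: 12.34′ = 0.205667°; total 133.205667
  hemisphere W, so the sign is −
Point 2:
  Lat: degrees = first 2 digits = 33, minutes = 19.454; 33 + 19.454/60 = 33.324233
  S → negative
  Lon: degrees = first 3 digits = 95, minutes = 39.514; 95 + 39.514/60 = 95.658567
  hemisphere W, so the sign is −
Point 3:
  Latitude: 68° + 27/60 + 16.34/3600 = 68 + 0.450000 + 0.004539 = 68.454539
  N ⇒ keep positive
  Lon: 179 + 46/60 + 52.58/3600 = 179.781272
  E ⇒ keep positive
Point 4:
  Latitude: 53 + 28/60 + 38.86/3600 = 53.477461
  N → positive
  Longitude: 33′ + 37.35″ = 33.62250′; 163 + 33.62250/60 = 163.560375
  W ⇒ negate
Point 5:
  Lat: 67 + 34/60 + 58.01/3600 = 67.582781
  N ⇒ keep positive
  Lon: 164° + 4/60 + 6/3600 = 164 + 0.066667 + 0.001667 = 164.068333
  W ⇒ negate
Point 6:
  φ: split at 2 digits → 19° and 38.9639′; 19 + 38.9639/60 = 19.649398
  N → positive
  λ: degrees = first 3 digits = 46, minutes = 6.6875; 46 + 6.6875/60 = 46.111458
  hemisphere W, so the sign is −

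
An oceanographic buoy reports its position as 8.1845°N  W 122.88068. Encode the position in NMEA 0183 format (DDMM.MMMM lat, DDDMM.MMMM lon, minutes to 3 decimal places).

0811.070,N / 12252.841,W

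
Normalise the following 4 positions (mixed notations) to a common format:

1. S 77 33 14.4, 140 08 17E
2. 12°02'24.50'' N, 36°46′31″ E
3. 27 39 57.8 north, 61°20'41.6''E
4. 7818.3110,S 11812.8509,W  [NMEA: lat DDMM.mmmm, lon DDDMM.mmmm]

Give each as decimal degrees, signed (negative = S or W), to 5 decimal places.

1. -77.55400, 140.13806
2. 12.04014, 36.77528
3. 27.66606, 61.34489
4. -78.30518, -118.21418

Point 1:
  Latitude: 77 + 33/60 + 14.4/3600 = 77.554000
  S ⇒ negate
  λ: 8′ + 17″ = 8.28333′; 140 + 8.28333/60 = 140.138056
  E ⇒ keep positive
Point 2:
  φ: 12° + 2/60 + 24.5/3600 = 12 + 0.033333 + 0.006806 = 12.040139
  N ⇒ keep positive
  Lon: 36 + 46/60 + 31/3600 = 36.775278
  E ⇒ keep positive
Point 3:
  Latitude: 39′ + 57.8″ = 39.96333′; 27 + 39.96333/60 = 27.666056
  N ⇒ keep positive
  λ: 61° + 20/60 + 41.6/3600 = 61 + 0.333333 + 0.011556 = 61.344889
  E → positive
Point 4:
  φ: split at 2 digits → 78° and 18.311′; 78 + 18.311/60 = 78.305183
  hemisphere S, so the sign is −
  λ: split at 3 digits → 118° and 12.8509′; 118 + 12.8509/60 = 118.214182
  W ⇒ negate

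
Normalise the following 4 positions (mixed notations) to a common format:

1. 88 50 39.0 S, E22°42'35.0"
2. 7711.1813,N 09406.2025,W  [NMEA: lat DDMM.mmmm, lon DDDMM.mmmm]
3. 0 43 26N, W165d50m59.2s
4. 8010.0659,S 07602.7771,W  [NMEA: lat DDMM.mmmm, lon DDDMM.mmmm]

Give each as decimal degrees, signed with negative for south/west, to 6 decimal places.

1. -88.844167, 22.709722
2. 77.186355, -94.103375
3. 0.723889, -165.849778
4. -80.167765, -76.046285

Point 1:
  φ: 88 + 50/60 + 39/3600 = 88.8441667
  S ⇒ negate
  Lon: 22 + 42/60 + 35/3600 = 22.7097222
  E → positive
Point 2:
  Lat: split at 2 digits → 77° and 11.1813′; 77 + 11.1813/60 = 77.1863550
  N → positive
  λ: degrees = first 3 digits = 94, minutes = 6.2025; 94 + 6.2025/60 = 94.1033750
  W → negative
Point 3:
  Lat: 0° + 43/60 + 26/3600 = 0 + 0.716667 + 0.007222 = 0.7238889
  N ⇒ keep positive
  λ: 165° + 50/60 + 59.2/3600 = 165 + 0.833333 + 0.016444 = 165.8497778
  hemisphere W, so the sign is −
Point 4:
  Latitude: degrees = first 2 digits = 80, minutes = 10.0659; 80 + 10.0659/60 = 80.1677650
  S ⇒ negate
  Lon: split at 3 digits → 076° and 2.7771′; 76 + 2.7771/60 = 76.0462850
  W ⇒ negate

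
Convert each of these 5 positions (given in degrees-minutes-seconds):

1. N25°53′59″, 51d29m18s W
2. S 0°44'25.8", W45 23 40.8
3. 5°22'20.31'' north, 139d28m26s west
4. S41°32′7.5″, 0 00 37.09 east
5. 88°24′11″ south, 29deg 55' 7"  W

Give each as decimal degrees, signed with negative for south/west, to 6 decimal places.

1. 25.899722, -51.488333
2. -0.740500, -45.394667
3. 5.372308, -139.473889
4. -41.535417, 0.010303
5. -88.403056, -29.918611

Point 1:
  Latitude: 25 + 53/60 + 59/3600 = 25.8997222
  N ⇒ keep positive
  Longitude: 51° + 29/60 + 18/3600 = 51 + 0.483333 + 0.005000 = 51.4883333
  W ⇒ negate
Point 2:
  Lat: 44′ + 25.8″ = 44.43000′; 0 + 44.43000/60 = 0.7405000
  hemisphere S, so the sign is −
  Lon: 23′ + 40.8″ = 23.68000′; 45 + 23.68000/60 = 45.3946667
  W ⇒ negate
Point 3:
  φ: 5° + 22/60 + 20.31/3600 = 5 + 0.366667 + 0.005642 = 5.3723083
  N → positive
  Lon: 139 + 28/60 + 26/3600 = 139.4738889
  hemisphere W, so the sign is −
Point 4:
  Latitude: 32′ + 7.5″ = 32.12500′; 41 + 32.12500/60 = 41.5354167
  hemisphere S, so the sign is −
  Lon: 0° + 0/60 + 37.09/3600 = 0 + 0.000000 + 0.010303 = 0.0103028
  E → positive
Point 5:
  Latitude: 88° + 24/60 + 11/3600 = 88 + 0.400000 + 0.003056 = 88.4030556
  hemisphere S, so the sign is −
  Lon: 55′ + 7″ = 55.11667′; 29 + 55.11667/60 = 29.9186111
  W → negative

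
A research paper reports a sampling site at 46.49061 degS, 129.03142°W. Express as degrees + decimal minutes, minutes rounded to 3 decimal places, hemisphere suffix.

46° 29.437′ S, 129° 1.885′ W

Lat: 46° + 0.490610 × 60 = 46° 29.43660′
λ: 129° + 0.031420 × 60 = 129° 1.88520′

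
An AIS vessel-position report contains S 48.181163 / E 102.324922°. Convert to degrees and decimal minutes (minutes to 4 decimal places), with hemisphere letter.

48° 10.8698′ S, 102° 19.4953′ E

Latitude: minutes = (48.181163 − 48) × 60 = 10.869780
Lon: minutes = (102.324922 − 102) × 60 = 19.495320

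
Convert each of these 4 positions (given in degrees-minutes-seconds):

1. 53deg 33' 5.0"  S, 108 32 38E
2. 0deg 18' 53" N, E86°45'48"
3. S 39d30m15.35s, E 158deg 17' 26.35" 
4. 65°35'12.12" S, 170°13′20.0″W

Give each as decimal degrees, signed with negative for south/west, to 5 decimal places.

1. -53.55139, 108.54389
2. 0.31472, 86.76333
3. -39.50426, 158.29065
4. -65.58670, -170.22222

Point 1:
  Lat: 53 + 33/60 + 5/3600 = 53.551389
  hemisphere S, so the sign is −
  Lon: 32′ + 38″ = 32.63333′; 108 + 32.63333/60 = 108.543889
  E → positive
Point 2:
  Latitude: 0° + 18/60 + 53/3600 = 0 + 0.300000 + 0.014722 = 0.314722
  N → positive
  Longitude: 86 + 45/60 + 48/3600 = 86.763333
  E ⇒ keep positive
Point 3:
  Latitude: 39° + 30/60 + 15.35/3600 = 39 + 0.500000 + 0.004264 = 39.504264
  S ⇒ negate
  Longitude: 158° + 17/60 + 26.35/3600 = 158 + 0.283333 + 0.007319 = 158.290653
  E ⇒ keep positive
Point 4:
  Lat: 65° + 35/60 + 12.12/3600 = 65 + 0.583333 + 0.003367 = 65.586700
  S ⇒ negate
  Lon: 13′ + 20″ = 13.33333′; 170 + 13.33333/60 = 170.222222
  W → negative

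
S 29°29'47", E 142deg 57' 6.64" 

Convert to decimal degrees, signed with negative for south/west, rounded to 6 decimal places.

-29.496389, 142.951844

Lat: 29 + 29/60 + 47/3600 = 29.4963889
hemisphere S, so the sign is −
Lon: 142° + 57/60 + 6.64/3600 = 142 + 0.950000 + 0.001844 = 142.9518444
E ⇒ keep positive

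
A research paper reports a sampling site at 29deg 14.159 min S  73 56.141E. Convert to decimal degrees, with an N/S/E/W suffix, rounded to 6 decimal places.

29.235983° S, 73.935683° E

Lat: 29 + 14.159/60 = 29.2359833
Longitude: 73 + 56.141/60 = 73.9356833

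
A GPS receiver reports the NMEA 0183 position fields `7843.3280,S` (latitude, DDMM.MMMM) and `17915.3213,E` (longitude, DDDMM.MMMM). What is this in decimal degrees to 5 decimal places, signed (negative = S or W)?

-78.72213, 179.25536

φ: split at 2 digits → 78° and 43.328′; 78 + 43.328/60 = 78.722133
S ⇒ negate
λ: split at 3 digits → 179° and 15.3213′; 179 + 15.3213/60 = 179.255355
E ⇒ keep positive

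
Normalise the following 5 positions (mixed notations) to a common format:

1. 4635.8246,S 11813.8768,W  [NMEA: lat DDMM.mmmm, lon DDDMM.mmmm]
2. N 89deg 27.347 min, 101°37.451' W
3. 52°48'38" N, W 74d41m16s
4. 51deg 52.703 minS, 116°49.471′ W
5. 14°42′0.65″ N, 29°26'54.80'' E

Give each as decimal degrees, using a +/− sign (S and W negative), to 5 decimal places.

1. -46.59708, -118.23128
2. 89.45578, -101.62418
3. 52.81056, -74.68778
4. -51.87838, -116.82452
5. 14.70018, 29.44856

Point 1:
  Latitude: split at 2 digits → 46° and 35.8246′; 46 + 35.8246/60 = 46.597077
  S → negative
  Lon: degrees = first 3 digits = 118, minutes = 13.8768; 118 + 13.8768/60 = 118.231280
  W → negative
Point 2:
  φ: 27.347′ = 0.455783°; total 89.455783
  N → positive
  Lon: 37.451′ = 0.624183°; total 101.624183
  W ⇒ negate
Point 3:
  Latitude: 52° + 48/60 + 38/3600 = 52 + 0.800000 + 0.010556 = 52.810556
  N → positive
  λ: 74° + 41/60 + 16/3600 = 74 + 0.683333 + 0.004444 = 74.687778
  W ⇒ negate
Point 4:
  φ: 52.703′ = 0.878383°; total 51.878383
  S → negative
  Lon: 49.471′ = 0.824517°; total 116.824517
  W ⇒ negate
Point 5:
  φ: 42′ + 0.65″ = 42.01083′; 14 + 42.01083/60 = 14.700181
  N → positive
  Longitude: 29 + 26/60 + 54.8/3600 = 29.448556
  E ⇒ keep positive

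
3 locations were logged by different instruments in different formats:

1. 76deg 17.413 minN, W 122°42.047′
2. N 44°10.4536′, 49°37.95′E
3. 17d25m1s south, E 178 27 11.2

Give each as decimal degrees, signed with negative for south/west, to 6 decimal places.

1. 76.290217, -122.700783
2. 44.174227, 49.632500
3. -17.416944, 178.453111

Point 1:
  Latitude: 76 + 17.413/60 = 76.2902167
  N → positive
  Lon: 122 + 42.047/60 = 122.7007833
  W ⇒ negate
Point 2:
  Latitude: 44 + 10.4536/60 = 44.1742267
  N ⇒ keep positive
  Longitude: 37.95′ = 0.632500°; total 49.6325000
  E → positive
Point 3:
  φ: 25′ + 1″ = 25.01667′; 17 + 25.01667/60 = 17.4169444
  hemisphere S, so the sign is −
  λ: 178° + 27/60 + 11.2/3600 = 178 + 0.450000 + 0.003111 = 178.4531111
  E → positive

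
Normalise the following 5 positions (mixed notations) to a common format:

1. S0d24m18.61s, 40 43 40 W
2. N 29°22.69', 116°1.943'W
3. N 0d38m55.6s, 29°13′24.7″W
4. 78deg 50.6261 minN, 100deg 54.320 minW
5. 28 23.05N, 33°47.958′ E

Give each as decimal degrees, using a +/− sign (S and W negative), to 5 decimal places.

Point 1:
  Latitude: 0 + 24/60 + 18.61/3600 = 0.405169
  S → negative
  Longitude: 40 + 43/60 + 40/3600 = 40.727778
  W ⇒ negate
Point 2:
  Latitude: 29 + 22.69/60 = 29.378167
  N ⇒ keep positive
  Lon: 116 + 1.943/60 = 116.032383
  W ⇒ negate
Point 3:
  Latitude: 38′ + 55.6″ = 38.92667′; 0 + 38.92667/60 = 0.648778
  N → positive
  Lon: 13′ + 24.7″ = 13.41167′; 29 + 13.41167/60 = 29.223528
  W ⇒ negate
Point 4:
  φ: 78 + 50.6261/60 = 78.843768
  N → positive
  Longitude: 54.32′ = 0.905333°; total 100.905333
  hemisphere W, so the sign is −
Point 5:
  φ: 28 + 23.05/60 = 28.384167
  N ⇒ keep positive
  λ: 33 + 47.958/60 = 33.799300
  E → positive

1. -0.40517, -40.72778
2. 29.37817, -116.03238
3. 0.64878, -29.22353
4. 78.84377, -100.90533
5. 28.38417, 33.79930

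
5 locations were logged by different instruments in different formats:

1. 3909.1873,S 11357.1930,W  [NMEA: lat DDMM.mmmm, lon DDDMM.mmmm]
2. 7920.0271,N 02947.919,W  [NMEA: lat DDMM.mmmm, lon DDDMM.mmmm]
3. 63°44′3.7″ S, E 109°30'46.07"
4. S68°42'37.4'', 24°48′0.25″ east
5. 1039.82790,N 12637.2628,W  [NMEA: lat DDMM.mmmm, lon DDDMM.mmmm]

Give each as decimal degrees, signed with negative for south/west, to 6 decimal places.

1. -39.153122, -113.953217
2. 79.333785, -29.798650
3. -63.734361, 109.512797
4. -68.710389, 24.800069
5. 10.663798, -126.621047

Point 1:
  Latitude: split at 2 digits → 39° and 9.1873′; 39 + 9.1873/60 = 39.1531217
  S → negative
  λ: degrees = first 3 digits = 113, minutes = 57.193; 113 + 57.193/60 = 113.9532167
  W → negative
Point 2:
  φ: degrees = first 2 digits = 79, minutes = 20.0271; 79 + 20.0271/60 = 79.3337850
  N → positive
  λ: split at 3 digits → 029° and 47.919′; 29 + 47.919/60 = 29.7986500
  W → negative
Point 3:
  φ: 63 + 44/60 + 3.7/3600 = 63.7343611
  S → negative
  Longitude: 109° + 30/60 + 46.07/3600 = 109 + 0.500000 + 0.012797 = 109.5127972
  E → positive
Point 4:
  Lat: 68° + 42/60 + 37.4/3600 = 68 + 0.700000 + 0.010389 = 68.7103889
  S → negative
  Lon: 24° + 48/60 + 0.25/3600 = 24 + 0.800000 + 0.000069 = 24.8000694
  E → positive
Point 5:
  φ: degrees = first 2 digits = 10, minutes = 39.8279; 10 + 39.8279/60 = 10.6637983
  N → positive
  Longitude: degrees = first 3 digits = 126, minutes = 37.2628; 126 + 37.2628/60 = 126.6210467
  W → negative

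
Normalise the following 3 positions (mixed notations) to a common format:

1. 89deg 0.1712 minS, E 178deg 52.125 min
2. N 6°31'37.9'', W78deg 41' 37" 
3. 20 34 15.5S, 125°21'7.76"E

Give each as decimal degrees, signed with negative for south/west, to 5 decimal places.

Point 1:
  Latitude: 0.1712′ = 0.002853°; total 89.002853
  hemisphere S, so the sign is −
  Lon: 52.125′ = 0.868750°; total 178.868750
  E → positive
Point 2:
  Latitude: 6 + 31/60 + 37.9/3600 = 6.527194
  N → positive
  Lon: 78 + 41/60 + 37/3600 = 78.693611
  W ⇒ negate
Point 3:
  φ: 20 + 34/60 + 15.5/3600 = 20.570972
  hemisphere S, so the sign is −
  λ: 125 + 21/60 + 7.76/3600 = 125.352156
  E → positive

1. -89.00285, 178.86875
2. 6.52719, -78.69361
3. -20.57097, 125.35216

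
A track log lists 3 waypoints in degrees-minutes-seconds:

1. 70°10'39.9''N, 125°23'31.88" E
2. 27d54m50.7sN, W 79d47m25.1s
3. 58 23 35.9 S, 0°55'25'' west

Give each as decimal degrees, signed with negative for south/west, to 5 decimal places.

Point 1:
  φ: 10′ + 39.9″ = 10.66500′; 70 + 10.66500/60 = 70.177750
  N ⇒ keep positive
  Longitude: 125° + 23/60 + 31.88/3600 = 125 + 0.383333 + 0.008856 = 125.392189
  E ⇒ keep positive
Point 2:
  Latitude: 27° + 54/60 + 50.7/3600 = 27 + 0.900000 + 0.014083 = 27.914083
  N ⇒ keep positive
  Longitude: 79° + 47/60 + 25.1/3600 = 79 + 0.783333 + 0.006972 = 79.790306
  W → negative
Point 3:
  φ: 23′ + 35.9″ = 23.59833′; 58 + 23.59833/60 = 58.393306
  hemisphere S, so the sign is −
  Longitude: 0 + 55/60 + 25/3600 = 0.923611
  W ⇒ negate

1. 70.17775, 125.39219
2. 27.91408, -79.79031
3. -58.39331, -0.92361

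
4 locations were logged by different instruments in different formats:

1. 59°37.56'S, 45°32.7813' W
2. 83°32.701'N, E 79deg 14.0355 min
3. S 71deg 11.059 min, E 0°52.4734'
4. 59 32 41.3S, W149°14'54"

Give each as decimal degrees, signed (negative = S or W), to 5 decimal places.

Point 1:
  Lat: 37.56′ = 0.626000°; total 59.626000
  hemisphere S, so the sign is −
  λ: 32.7813′ = 0.546355°; total 45.546355
  hemisphere W, so the sign is −
Point 2:
  Latitude: 83 + 32.701/60 = 83.545017
  N ⇒ keep positive
  Lon: 14.0355′ = 0.233925°; total 79.233925
  E ⇒ keep positive
Point 3:
  Latitude: 71 + 11.059/60 = 71.184317
  S ⇒ negate
  λ: 52.4734′ = 0.874557°; total 0.874557
  E ⇒ keep positive
Point 4:
  Lat: 32′ + 41.3″ = 32.68833′; 59 + 32.68833/60 = 59.544806
  S → negative
  λ: 149 + 14/60 + 54/3600 = 149.248333
  hemisphere W, so the sign is −

1. -59.62600, -45.54636
2. 83.54502, 79.23393
3. -71.18432, 0.87456
4. -59.54481, -149.24833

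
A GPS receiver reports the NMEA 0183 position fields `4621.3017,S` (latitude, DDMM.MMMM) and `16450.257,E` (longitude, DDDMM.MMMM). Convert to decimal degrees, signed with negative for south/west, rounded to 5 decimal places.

-46.35503, 164.83762

Latitude: split at 2 digits → 46° and 21.3017′; 46 + 21.3017/60 = 46.355028
hemisphere S, so the sign is −
Longitude: split at 3 digits → 164° and 50.257′; 164 + 50.257/60 = 164.837617
E → positive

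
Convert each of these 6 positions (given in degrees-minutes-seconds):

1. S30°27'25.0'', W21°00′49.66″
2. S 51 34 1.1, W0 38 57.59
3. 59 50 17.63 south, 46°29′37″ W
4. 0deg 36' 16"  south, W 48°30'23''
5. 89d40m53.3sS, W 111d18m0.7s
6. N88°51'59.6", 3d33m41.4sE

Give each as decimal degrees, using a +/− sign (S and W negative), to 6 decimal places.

Point 1:
  Lat: 30° + 27/60 + 25/3600 = 30 + 0.450000 + 0.006944 = 30.4569444
  hemisphere S, so the sign is −
  Longitude: 21° + 0/60 + 49.66/3600 = 21 + 0.000000 + 0.013794 = 21.0137944
  W ⇒ negate
Point 2:
  φ: 51° + 34/60 + 1.1/3600 = 51 + 0.566667 + 0.000306 = 51.5669722
  S → negative
  Lon: 0 + 38/60 + 57.59/3600 = 0.6493306
  W ⇒ negate
Point 3:
  φ: 59° + 50/60 + 17.63/3600 = 59 + 0.833333 + 0.004897 = 59.8382306
  hemisphere S, so the sign is −
  Lon: 29′ + 37″ = 29.61667′; 46 + 29.61667/60 = 46.4936111
  hemisphere W, so the sign is −
Point 4:
  φ: 0° + 36/60 + 16/3600 = 0 + 0.600000 + 0.004444 = 0.6044444
  S → negative
  Lon: 48° + 30/60 + 23/3600 = 48 + 0.500000 + 0.006389 = 48.5063889
  W → negative
Point 5:
  Lat: 89° + 40/60 + 53.3/3600 = 89 + 0.666667 + 0.014806 = 89.6814722
  hemisphere S, so the sign is −
  Lon: 111° + 18/60 + 0.7/3600 = 111 + 0.300000 + 0.000194 = 111.3001944
  W ⇒ negate
Point 6:
  φ: 88° + 51/60 + 59.6/3600 = 88 + 0.850000 + 0.016556 = 88.8665556
  N → positive
  λ: 33′ + 41.4″ = 33.69000′; 3 + 33.69000/60 = 3.5615000
  E → positive

1. -30.456944, -21.013794
2. -51.566972, -0.649331
3. -59.838231, -46.493611
4. -0.604444, -48.506389
5. -89.681472, -111.300194
6. 88.866556, 3.561500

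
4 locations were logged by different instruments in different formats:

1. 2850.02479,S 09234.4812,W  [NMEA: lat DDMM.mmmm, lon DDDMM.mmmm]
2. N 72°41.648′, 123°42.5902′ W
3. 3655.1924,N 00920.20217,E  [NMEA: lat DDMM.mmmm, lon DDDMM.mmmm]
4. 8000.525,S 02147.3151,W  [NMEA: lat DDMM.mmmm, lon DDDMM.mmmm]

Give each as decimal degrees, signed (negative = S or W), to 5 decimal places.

1. -28.83375, -92.57469
2. 72.69413, -123.70984
3. 36.91987, 9.33670
4. -80.00875, -21.78859

Point 1:
  Lat: split at 2 digits → 28° and 50.02479′; 28 + 50.02479/60 = 28.833747
  S ⇒ negate
  λ: degrees = first 3 digits = 92, minutes = 34.4812; 92 + 34.4812/60 = 92.574687
  W → negative
Point 2:
  Lat: 72 + 41.648/60 = 72.694133
  N ⇒ keep positive
  λ: 42.5902′ = 0.709837°; total 123.709837
  W ⇒ negate
Point 3:
  Lat: degrees = first 2 digits = 36, minutes = 55.1924; 36 + 55.1924/60 = 36.919873
  N ⇒ keep positive
  λ: split at 3 digits → 009° and 20.20217′; 9 + 20.20217/60 = 9.336703
  E ⇒ keep positive
Point 4:
  Lat: degrees = first 2 digits = 80, minutes = 0.525; 80 + 0.525/60 = 80.008750
  S → negative
  Longitude: split at 3 digits → 021° and 47.3151′; 21 + 47.3151/60 = 21.788585
  hemisphere W, so the sign is −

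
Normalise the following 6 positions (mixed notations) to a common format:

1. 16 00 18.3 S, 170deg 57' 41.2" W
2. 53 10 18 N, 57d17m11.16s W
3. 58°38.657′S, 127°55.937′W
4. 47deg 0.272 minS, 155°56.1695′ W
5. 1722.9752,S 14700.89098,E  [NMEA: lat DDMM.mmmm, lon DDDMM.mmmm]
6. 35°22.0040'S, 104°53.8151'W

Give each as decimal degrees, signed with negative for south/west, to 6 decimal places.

1. -16.005083, -170.961444
2. 53.171667, -57.286433
3. -58.644283, -127.932283
4. -47.004533, -155.936158
5. -17.382920, 147.014850
6. -35.366733, -104.896918

Point 1:
  φ: 0′ + 18.3″ = 0.30500′; 16 + 0.30500/60 = 16.0050833
  S → negative
  Longitude: 57′ + 41.2″ = 57.68667′; 170 + 57.68667/60 = 170.9614444
  W ⇒ negate
Point 2:
  Latitude: 53° + 10/60 + 18/3600 = 53 + 0.166667 + 0.005000 = 53.1716667
  N → positive
  Longitude: 17′ + 11.16″ = 17.18600′; 57 + 17.18600/60 = 57.2864333
  hemisphere W, so the sign is −
Point 3:
  φ: 38.657′ = 0.644283°; total 58.6442833
  S ⇒ negate
  λ: 55.937′ = 0.932283°; total 127.9322833
  hemisphere W, so the sign is −
Point 4:
  φ: 47 + 0.272/60 = 47.0045333
  hemisphere S, so the sign is −
  Lon: 155 + 56.1695/60 = 155.9361583
  W → negative
Point 5:
  Latitude: degrees = first 2 digits = 17, minutes = 22.9752; 17 + 22.9752/60 = 17.3829200
  hemisphere S, so the sign is −
  λ: degrees = first 3 digits = 147, minutes = 0.89098; 147 + 0.89098/60 = 147.0148497
  E ⇒ keep positive
Point 6:
  Lat: 35 + 22.004/60 = 35.3667333
  S ⇒ negate
  Lon: 53.8151′ = 0.896918°; total 104.8969183
  W → negative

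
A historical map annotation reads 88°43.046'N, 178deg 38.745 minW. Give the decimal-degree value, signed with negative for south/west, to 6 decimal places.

88.717433, -178.645750

φ: 43.046′ = 0.717433°; total 88.7174333
N ⇒ keep positive
Lon: 38.745′ = 0.645750°; total 178.6457500
hemisphere W, so the sign is −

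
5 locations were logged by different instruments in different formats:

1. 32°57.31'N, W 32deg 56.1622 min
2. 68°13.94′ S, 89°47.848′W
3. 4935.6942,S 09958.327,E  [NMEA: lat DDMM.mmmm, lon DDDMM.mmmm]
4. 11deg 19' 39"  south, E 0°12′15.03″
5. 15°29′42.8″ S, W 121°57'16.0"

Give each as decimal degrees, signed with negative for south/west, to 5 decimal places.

1. 32.95517, -32.93604
2. -68.23233, -89.79747
3. -49.59490, 99.97212
4. -11.32750, 0.20418
5. -15.49522, -121.95444

Point 1:
  φ: 32 + 57.31/60 = 32.955167
  N ⇒ keep positive
  Longitude: 56.1622′ = 0.936037°; total 32.936037
  W → negative
Point 2:
  Lat: 13.94′ = 0.232333°; total 68.232333
  S ⇒ negate
  Lon: 47.848′ = 0.797467°; total 89.797467
  W ⇒ negate
Point 3:
  Latitude: split at 2 digits → 49° and 35.6942′; 49 + 35.6942/60 = 49.594903
  S ⇒ negate
  Lon: degrees = first 3 digits = 99, minutes = 58.327; 99 + 58.327/60 = 99.972117
  E → positive
Point 4:
  Lat: 19′ + 39″ = 19.65000′; 11 + 19.65000/60 = 11.327500
  hemisphere S, so the sign is −
  Lon: 0 + 12/60 + 15.03/3600 = 0.204175
  E → positive
Point 5:
  Lat: 15 + 29/60 + 42.8/3600 = 15.495222
  S → negative
  Lon: 121° + 57/60 + 16/3600 = 121 + 0.950000 + 0.004444 = 121.954444
  hemisphere W, so the sign is −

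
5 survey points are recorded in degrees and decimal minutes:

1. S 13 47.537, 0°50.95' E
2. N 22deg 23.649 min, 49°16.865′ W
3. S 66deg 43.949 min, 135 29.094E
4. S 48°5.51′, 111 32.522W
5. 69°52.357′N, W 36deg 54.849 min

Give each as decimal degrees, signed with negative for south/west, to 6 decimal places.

Point 1:
  Lat: 13 + 47.537/60 = 13.7922833
  S → negative
  λ: 50.95′ = 0.849167°; total 0.8491667
  E ⇒ keep positive
Point 2:
  Lat: 23.649′ = 0.394150°; total 22.3941500
  N → positive
  Longitude: 16.865′ = 0.281083°; total 49.2810833
  hemisphere W, so the sign is −
Point 3:
  Lat: 66 + 43.949/60 = 66.7324833
  S ⇒ negate
  Lon: 29.094′ = 0.484900°; total 135.4849000
  E ⇒ keep positive
Point 4:
  Lat: 48 + 5.51/60 = 48.0918333
  S ⇒ negate
  λ: 32.522′ = 0.542033°; total 111.5420333
  W → negative
Point 5:
  Latitude: 69 + 52.357/60 = 69.8726167
  N → positive
  λ: 54.849′ = 0.914150°; total 36.9141500
  W → negative

1. -13.792283, 0.849167
2. 22.394150, -49.281083
3. -66.732483, 135.484900
4. -48.091833, -111.542033
5. 69.872617, -36.914150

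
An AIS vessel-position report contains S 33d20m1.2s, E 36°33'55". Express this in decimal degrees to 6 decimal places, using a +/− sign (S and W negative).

φ: 20′ + 1.2″ = 20.02000′; 33 + 20.02000/60 = 33.3336667
hemisphere S, so the sign is −
Lon: 36 + 33/60 + 55/3600 = 36.5652778
E ⇒ keep positive

-33.333667, 36.565278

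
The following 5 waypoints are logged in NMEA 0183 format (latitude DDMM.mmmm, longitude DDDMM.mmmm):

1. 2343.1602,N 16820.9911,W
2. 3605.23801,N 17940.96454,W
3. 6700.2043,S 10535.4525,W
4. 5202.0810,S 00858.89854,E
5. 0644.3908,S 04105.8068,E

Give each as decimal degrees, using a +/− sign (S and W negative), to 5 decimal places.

Point 1:
  Latitude: split at 2 digits → 23° and 43.1602′; 23 + 43.1602/60 = 23.719337
  N ⇒ keep positive
  Longitude: degrees = first 3 digits = 168, minutes = 20.9911; 168 + 20.9911/60 = 168.349852
  W ⇒ negate
Point 2:
  Lat: degrees = first 2 digits = 36, minutes = 5.23801; 36 + 5.23801/60 = 36.087300
  N ⇒ keep positive
  λ: split at 3 digits → 179° and 40.96454′; 179 + 40.96454/60 = 179.682742
  hemisphere W, so the sign is −
Point 3:
  Lat: degrees = first 2 digits = 67, minutes = 0.2043; 67 + 0.2043/60 = 67.003405
  S ⇒ negate
  Longitude: degrees = first 3 digits = 105, minutes = 35.4525; 105 + 35.4525/60 = 105.590875
  W ⇒ negate
Point 4:
  Latitude: degrees = first 2 digits = 52, minutes = 2.081; 52 + 2.081/60 = 52.034683
  S → negative
  Longitude: split at 3 digits → 008° and 58.89854′; 8 + 58.89854/60 = 8.981642
  E ⇒ keep positive
Point 5:
  Latitude: degrees = first 2 digits = 6, minutes = 44.3908; 6 + 44.3908/60 = 6.739847
  S ⇒ negate
  λ: degrees = first 3 digits = 41, minutes = 5.8068; 41 + 5.8068/60 = 41.096780
  E ⇒ keep positive

1. 23.71934, -168.34985
2. 36.08730, -179.68274
3. -67.00341, -105.59088
4. -52.03468, 8.98164
5. -6.73985, 41.09678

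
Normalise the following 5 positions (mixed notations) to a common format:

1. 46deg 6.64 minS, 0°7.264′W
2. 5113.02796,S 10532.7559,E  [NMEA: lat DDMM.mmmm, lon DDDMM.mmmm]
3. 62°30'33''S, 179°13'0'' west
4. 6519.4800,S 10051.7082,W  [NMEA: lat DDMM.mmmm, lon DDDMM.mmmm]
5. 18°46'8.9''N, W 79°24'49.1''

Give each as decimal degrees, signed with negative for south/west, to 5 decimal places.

Point 1:
  Lat: 46 + 6.64/60 = 46.110667
  S → negative
  Lon: 7.264′ = 0.121067°; total 0.121067
  W → negative
Point 2:
  Latitude: split at 2 digits → 51° and 13.02796′; 51 + 13.02796/60 = 51.217133
  hemisphere S, so the sign is −
  Longitude: degrees = first 3 digits = 105, minutes = 32.7559; 105 + 32.7559/60 = 105.545932
  E ⇒ keep positive
Point 3:
  φ: 62 + 30/60 + 33/3600 = 62.509167
  hemisphere S, so the sign is −
  Lon: 179 + 13/60 + 0/3600 = 179.216667
  hemisphere W, so the sign is −
Point 4:
  φ: split at 2 digits → 65° and 19.48′; 65 + 19.48/60 = 65.324667
  S ⇒ negate
  Longitude: degrees = first 3 digits = 100, minutes = 51.7082; 100 + 51.7082/60 = 100.861803
  hemisphere W, so the sign is −
Point 5:
  φ: 18° + 46/60 + 8.9/3600 = 18 + 0.766667 + 0.002472 = 18.769139
  N ⇒ keep positive
  λ: 24′ + 49.1″ = 24.81833′; 79 + 24.81833/60 = 79.413639
  hemisphere W, so the sign is −

1. -46.11067, -0.12107
2. -51.21713, 105.54593
3. -62.50917, -179.21667
4. -65.32467, -100.86180
5. 18.76914, -79.41364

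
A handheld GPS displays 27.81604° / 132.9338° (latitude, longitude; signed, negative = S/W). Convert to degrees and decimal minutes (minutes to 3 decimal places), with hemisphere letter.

Latitude: minutes = (27.816040 − 27) × 60 = 48.96240
λ: fractional part 0.933800 → 56.02800 minutes

27° 48.962′ N, 132° 56.028′ E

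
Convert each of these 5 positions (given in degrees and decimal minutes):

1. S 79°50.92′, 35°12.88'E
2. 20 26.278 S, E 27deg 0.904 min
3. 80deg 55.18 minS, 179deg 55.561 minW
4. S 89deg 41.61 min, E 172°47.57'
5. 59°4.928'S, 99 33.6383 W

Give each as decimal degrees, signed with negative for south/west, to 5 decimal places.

1. -79.84867, 35.21467
2. -20.43797, 27.01507
3. -80.91967, -179.92602
4. -89.69350, 172.79283
5. -59.08213, -99.56064

Point 1:
  Latitude: 79 + 50.92/60 = 79.848667
  S ⇒ negate
  λ: 35 + 12.88/60 = 35.214667
  E → positive
Point 2:
  φ: 20 + 26.278/60 = 20.437967
  hemisphere S, so the sign is −
  Lon: 0.904′ = 0.015067°; total 27.015067
  E ⇒ keep positive
Point 3:
  Latitude: 55.18′ = 0.919667°; total 80.919667
  S ⇒ negate
  Longitude: 55.561′ = 0.926017°; total 179.926017
  hemisphere W, so the sign is −
Point 4:
  Latitude: 89 + 41.61/60 = 89.693500
  S ⇒ negate
  Lon: 172 + 47.57/60 = 172.792833
  E ⇒ keep positive
Point 5:
  Lat: 59 + 4.928/60 = 59.082133
  hemisphere S, so the sign is −
  Lon: 99 + 33.6383/60 = 99.560638
  hemisphere W, so the sign is −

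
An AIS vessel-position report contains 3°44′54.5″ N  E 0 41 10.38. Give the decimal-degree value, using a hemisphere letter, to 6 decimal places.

3.748472° N, 0.686217° E

φ: 3° + 44/60 + 54.5/3600 = 3 + 0.733333 + 0.015139 = 3.7484722
Lon: 0 + 41/60 + 10.38/3600 = 0.6862167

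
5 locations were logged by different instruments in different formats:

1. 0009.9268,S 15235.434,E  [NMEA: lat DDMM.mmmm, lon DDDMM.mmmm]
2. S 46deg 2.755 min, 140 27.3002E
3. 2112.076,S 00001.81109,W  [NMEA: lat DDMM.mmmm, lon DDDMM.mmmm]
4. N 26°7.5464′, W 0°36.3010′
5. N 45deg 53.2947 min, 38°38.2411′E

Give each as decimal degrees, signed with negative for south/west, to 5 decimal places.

1. -0.16545, 152.59057
2. -46.04592, 140.45500
3. -21.20127, -0.03018
4. 26.12577, -0.60502
5. 45.88825, 38.63735

Point 1:
  Latitude: split at 2 digits → 00° and 9.9268′; 0 + 9.9268/60 = 0.165447
  S → negative
  λ: split at 3 digits → 152° and 35.434′; 152 + 35.434/60 = 152.590567
  E ⇒ keep positive
Point 2:
  φ: 2.755′ = 0.045917°; total 46.045917
  hemisphere S, so the sign is −
  Longitude: 140 + 27.3002/60 = 140.455003
  E ⇒ keep positive
Point 3:
  Lat: split at 2 digits → 21° and 12.076′; 21 + 12.076/60 = 21.201267
  hemisphere S, so the sign is −
  Lon: degrees = first 3 digits = 0, minutes = 1.81109; 0 + 1.81109/60 = 0.030185
  W → negative
Point 4:
  Latitude: 26 + 7.5464/60 = 26.125773
  N ⇒ keep positive
  Lon: 0 + 36.301/60 = 0.605017
  hemisphere W, so the sign is −
Point 5:
  φ: 45 + 53.2947/60 = 45.888245
  N ⇒ keep positive
  Longitude: 38.2411′ = 0.637352°; total 38.637352
  E → positive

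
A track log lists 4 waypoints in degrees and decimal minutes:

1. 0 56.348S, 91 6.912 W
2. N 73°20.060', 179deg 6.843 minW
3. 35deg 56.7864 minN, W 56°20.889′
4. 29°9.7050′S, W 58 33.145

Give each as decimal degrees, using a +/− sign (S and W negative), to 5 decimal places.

Point 1:
  φ: 0 + 56.348/60 = 0.939133
  S ⇒ negate
  Longitude: 91 + 6.912/60 = 91.115200
  W ⇒ negate
Point 2:
  φ: 20.06′ = 0.334333°; total 73.334333
  N → positive
  λ: 6.843′ = 0.114050°; total 179.114050
  W → negative
Point 3:
  Lat: 56.7864′ = 0.946440°; total 35.946440
  N → positive
  Lon: 20.889′ = 0.348150°; total 56.348150
  W ⇒ negate
Point 4:
  Lat: 29 + 9.705/60 = 29.161750
  hemisphere S, so the sign is −
  λ: 33.145′ = 0.552417°; total 58.552417
  W → negative

1. -0.93913, -91.11520
2. 73.33433, -179.11405
3. 35.94644, -56.34815
4. -29.16175, -58.55242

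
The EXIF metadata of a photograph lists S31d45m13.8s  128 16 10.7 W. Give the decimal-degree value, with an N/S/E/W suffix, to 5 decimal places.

31.75383° S, 128.26964° W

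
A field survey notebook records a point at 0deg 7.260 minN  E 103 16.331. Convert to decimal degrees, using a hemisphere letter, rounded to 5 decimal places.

0.12100° N, 103.27218° E

φ: 7.26′ = 0.121000°; total 0.121000
λ: 16.331′ = 0.272183°; total 103.272183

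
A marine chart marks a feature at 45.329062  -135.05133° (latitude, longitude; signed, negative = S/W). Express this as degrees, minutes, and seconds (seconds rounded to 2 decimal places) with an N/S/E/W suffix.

45°19′44.62″ N, 135°03′4.79″ W

Lat: 0.329062° → 19.74372′; 0.74372 × 60 = 44.6232″
Longitude is negative → W; |value| = 135.051330
λ: whole degrees 135; 3.07980′ → 3′ and 4.7880″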